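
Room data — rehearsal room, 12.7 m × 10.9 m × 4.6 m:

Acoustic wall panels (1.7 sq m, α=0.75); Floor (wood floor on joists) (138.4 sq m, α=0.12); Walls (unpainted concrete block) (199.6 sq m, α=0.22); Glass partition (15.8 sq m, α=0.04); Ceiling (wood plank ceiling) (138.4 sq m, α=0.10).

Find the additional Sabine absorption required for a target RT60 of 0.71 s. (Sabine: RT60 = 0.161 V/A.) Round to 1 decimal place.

Summing Sᵢαᵢ: 1.275 + 16.608 + 43.912 + 0.632 + 13.840 → A₁ = 76.267 sabins.
V = 636.778 m³. Required absorption A₂ = 0.161 × 636.778 / 0.71 = 144.396 sabins.
ΔA = A₂ − A₁ = 144.396 − 76.267 = 68.1 sabins.

68.1 sabins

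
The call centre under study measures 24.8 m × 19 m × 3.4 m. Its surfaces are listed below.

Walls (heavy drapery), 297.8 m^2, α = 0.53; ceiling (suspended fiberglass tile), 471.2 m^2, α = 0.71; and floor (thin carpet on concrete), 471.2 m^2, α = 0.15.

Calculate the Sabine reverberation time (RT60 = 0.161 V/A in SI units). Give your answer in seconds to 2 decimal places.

0.46 seconds

Equivalent absorption area: A = 297.8*0.53 + 471.2*0.71 + 471.2*0.15 = 563.066 m^2.
Room volume: 1602.08 m³.
RT60 = 0.161 · V / A = 0.161 × 1602.08 / 563.066 = 0.46 s.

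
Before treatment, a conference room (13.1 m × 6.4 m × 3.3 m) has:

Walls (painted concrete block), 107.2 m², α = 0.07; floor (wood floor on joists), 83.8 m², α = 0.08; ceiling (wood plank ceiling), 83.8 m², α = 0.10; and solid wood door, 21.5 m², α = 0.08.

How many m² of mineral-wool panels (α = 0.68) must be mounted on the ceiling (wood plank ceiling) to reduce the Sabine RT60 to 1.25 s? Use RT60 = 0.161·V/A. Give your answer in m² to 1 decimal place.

19.5

Summing Sᵢαᵢ: 7.504 + 6.704 + 8.380 + 1.720 → A₁ = 24.308 sabins.
V = 276.672 m³. Target absorption A₂ = 0.161 × 276.672 / 1.25 = 35.635 sabins.
Absorption to add: 35.635 − 24.308 = 11.327 sabins.
Each m² of panel replacing the ceiling (wood plank ceiling) adds (0.68 − 0.10) = 0.58 sabins.
Area = ΔA/Δα = 11.327/0.58 = 19.5 m².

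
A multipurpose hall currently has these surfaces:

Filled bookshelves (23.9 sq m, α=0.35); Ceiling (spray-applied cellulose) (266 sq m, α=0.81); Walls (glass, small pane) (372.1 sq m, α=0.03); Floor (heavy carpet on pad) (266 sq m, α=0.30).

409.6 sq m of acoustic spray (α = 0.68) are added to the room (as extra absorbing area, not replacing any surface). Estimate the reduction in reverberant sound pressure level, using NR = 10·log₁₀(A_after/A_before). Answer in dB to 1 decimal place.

A_before = Σ Sᵢαᵢ = 23.9×0.35 + 266×0.81 + 372.1×0.03 + 266×0.30 = 314.788 sabins.
Added absorption = 409.6 × 0.68 = 278.528 sabins.
New total A_after = 593.316 sabins.
NR = 10·log₁₀(593.316/314.788) = 2.8 dB.

2.8 dB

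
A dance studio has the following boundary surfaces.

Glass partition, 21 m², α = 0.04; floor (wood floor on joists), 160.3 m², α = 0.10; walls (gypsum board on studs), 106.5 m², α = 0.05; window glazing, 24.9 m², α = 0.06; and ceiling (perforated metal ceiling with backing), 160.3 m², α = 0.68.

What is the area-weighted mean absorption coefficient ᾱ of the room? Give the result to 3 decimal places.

Total surface area S = 473.0 m².
A = 21×0.04 + 160.3×0.10 + 106.5×0.05 + 24.9×0.06 + 160.3×0.68 = 132.693 sabins.
ᾱ = 132.693 / 473.0 = 0.281.

0.281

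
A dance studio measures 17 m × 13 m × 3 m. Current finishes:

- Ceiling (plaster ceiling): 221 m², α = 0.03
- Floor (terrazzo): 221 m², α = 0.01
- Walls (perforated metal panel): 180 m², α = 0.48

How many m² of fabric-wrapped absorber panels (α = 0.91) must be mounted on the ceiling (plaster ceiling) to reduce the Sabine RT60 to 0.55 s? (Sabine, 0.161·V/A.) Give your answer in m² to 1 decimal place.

A₁ = Σ Sᵢαᵢ = 221·0.03 + 221·0.01 + 180·0.48 = 95.240 sabins.
Required A₂ = 0.161·663/0.55 = 194.078 sabins.
Absorption to add: 194.078 − 95.240 = 98.838 sabins.
Each m² of panel replacing the ceiling (plaster ceiling) adds (0.91 − 0.03) = 0.88 sabins.
Area = ΔA/Δα = 98.838/0.88 = 112.3 m².

112.3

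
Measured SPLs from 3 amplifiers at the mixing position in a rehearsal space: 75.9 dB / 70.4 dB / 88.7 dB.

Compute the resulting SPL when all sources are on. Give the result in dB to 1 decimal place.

Converting to relative power and adding: 10^(75.9/10) + 10^(70.4/10) + 10^(88.7/10) = 7.912e+08.
Combined level = 10 log₁₀(7.912e+08) = 89.0 dB.

89.0 dB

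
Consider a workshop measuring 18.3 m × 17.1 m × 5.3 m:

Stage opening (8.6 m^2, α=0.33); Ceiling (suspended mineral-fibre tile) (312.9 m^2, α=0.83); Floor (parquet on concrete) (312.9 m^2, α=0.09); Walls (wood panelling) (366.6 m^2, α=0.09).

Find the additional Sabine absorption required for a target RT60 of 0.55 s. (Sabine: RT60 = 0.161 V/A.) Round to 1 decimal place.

Total absorption A₁ = 8.6×0.33 + 312.9×0.83 + 312.9×0.09 + 366.6×0.09
  = 2.838 + 259.707 + 28.161 + 32.994 = 323.700 m^2 sabins.
For T = 0.55 s, need A₂ = 0.161·V/T = 0.161·1658.529/0.55 = 485.497 sabins.
Additional absorption ΔA = 485.497 − 323.700 = 161.8 sabins.

161.8 sabins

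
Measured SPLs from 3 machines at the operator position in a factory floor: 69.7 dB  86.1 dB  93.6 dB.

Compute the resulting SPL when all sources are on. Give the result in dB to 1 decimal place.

94.3 dB

Converting to relative power and adding: 10^(69.7/10) + 10^(86.1/10) + 10^(93.6/10) = 2.708e+09.
Back to dB: 10·log₁₀ Σ = 94.3 dB.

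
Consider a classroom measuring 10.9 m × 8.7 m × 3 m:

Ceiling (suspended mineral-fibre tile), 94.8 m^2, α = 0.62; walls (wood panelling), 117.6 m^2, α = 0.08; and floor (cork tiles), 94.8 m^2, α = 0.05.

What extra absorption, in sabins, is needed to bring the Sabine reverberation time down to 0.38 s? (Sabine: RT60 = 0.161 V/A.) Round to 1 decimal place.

47.6 sabins

Equivalent absorption area: A₁ = 94.8·0.62 + 117.6·0.08 + 94.8·0.05 = 72.924 m^2.
For T = 0.38 s, need A₂ = 0.161·V/T = 0.161·284.49/0.38 = 120.534 sabins.
ΔA = A₂ − A₁ = 120.534 − 72.924 = 47.6 sabins.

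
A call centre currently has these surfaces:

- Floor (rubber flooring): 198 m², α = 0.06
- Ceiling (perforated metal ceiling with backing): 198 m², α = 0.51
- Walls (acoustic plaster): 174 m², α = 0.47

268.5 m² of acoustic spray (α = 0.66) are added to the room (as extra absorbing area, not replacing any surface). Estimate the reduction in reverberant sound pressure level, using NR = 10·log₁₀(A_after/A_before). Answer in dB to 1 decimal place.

2.8 dB

Equivalent absorption area: A_before = 198*0.06 + 198*0.51 + 174*0.47 = 194.640 m².
Treatment contributes 268.5·0.66 = 177.210 sabins.
A_after = 194.640 + 177.210 = 371.850 sabins.
NR = 10·log₁₀(371.850/194.640) = 2.8 dB.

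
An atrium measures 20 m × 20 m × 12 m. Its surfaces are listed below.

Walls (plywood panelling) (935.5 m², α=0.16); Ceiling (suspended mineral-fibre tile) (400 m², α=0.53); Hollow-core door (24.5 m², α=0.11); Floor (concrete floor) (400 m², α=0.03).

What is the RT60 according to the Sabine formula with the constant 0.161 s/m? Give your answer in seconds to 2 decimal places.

2.05 sec

Summing Sᵢαᵢ: 149.680 + 212.000 + 2.695 + 12.000 → A = 376.375 sabins.
V = 20·20·12 = 4800 m³.
T = 0.161 V/A = 0.161·4800/376.375 = 2.05 s.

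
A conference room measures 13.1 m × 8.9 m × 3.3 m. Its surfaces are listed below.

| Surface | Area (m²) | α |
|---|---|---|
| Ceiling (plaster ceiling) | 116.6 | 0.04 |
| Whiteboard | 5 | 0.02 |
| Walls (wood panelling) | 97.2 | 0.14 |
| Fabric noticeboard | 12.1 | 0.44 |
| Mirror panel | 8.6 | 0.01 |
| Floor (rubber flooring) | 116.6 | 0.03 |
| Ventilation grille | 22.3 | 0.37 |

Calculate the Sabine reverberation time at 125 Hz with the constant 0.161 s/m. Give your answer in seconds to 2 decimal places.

1.74 sec

A = Σ Sᵢαᵢ = 116.6*0.04 + 5*0.02 + 97.2*0.14 + 12.1*0.44 + 8.6*0.01 + 116.6*0.03 + 22.3*0.37 = 35.531 sabins.
V = 13.1·8.9·3.3 = 384.747 m³.
T = 0.161 V/A = 0.161·384.747/35.531 = 1.74 s.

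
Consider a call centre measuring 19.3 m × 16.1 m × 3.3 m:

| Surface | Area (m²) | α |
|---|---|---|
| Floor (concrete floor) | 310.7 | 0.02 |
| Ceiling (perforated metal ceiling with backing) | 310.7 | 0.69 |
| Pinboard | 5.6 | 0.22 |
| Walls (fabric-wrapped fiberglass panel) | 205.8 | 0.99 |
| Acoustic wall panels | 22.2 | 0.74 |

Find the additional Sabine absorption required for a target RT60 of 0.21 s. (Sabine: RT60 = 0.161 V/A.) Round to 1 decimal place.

Summing Sᵢαᵢ: 6.214 + 214.383 + 1.232 + 203.742 + 16.428 → A₁ = 441.999 sabins.
For T = 0.21 s, need A₂ = 0.161·V/T = 0.161·1025.409/0.21 = 786.147 sabins.
Additional absorption ΔA = 786.147 − 441.999 = 344.1 sabins.

344.1 sabins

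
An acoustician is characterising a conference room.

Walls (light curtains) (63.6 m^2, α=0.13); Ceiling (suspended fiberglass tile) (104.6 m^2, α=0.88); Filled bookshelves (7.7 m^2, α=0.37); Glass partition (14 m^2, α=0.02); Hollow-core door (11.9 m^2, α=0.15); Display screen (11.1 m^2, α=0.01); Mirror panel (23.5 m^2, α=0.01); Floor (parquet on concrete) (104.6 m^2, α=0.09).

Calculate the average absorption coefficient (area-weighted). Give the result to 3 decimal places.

0.337

S = Σ Sᵢ = 63.6 + 104.6 + 7.7 + 14 + 11.9 + 11.1 + 23.5 + 104.6 = 341.0 m^2.
Weighted sum Σ Sα = 114.990.
ᾱ = A/S = 0.337.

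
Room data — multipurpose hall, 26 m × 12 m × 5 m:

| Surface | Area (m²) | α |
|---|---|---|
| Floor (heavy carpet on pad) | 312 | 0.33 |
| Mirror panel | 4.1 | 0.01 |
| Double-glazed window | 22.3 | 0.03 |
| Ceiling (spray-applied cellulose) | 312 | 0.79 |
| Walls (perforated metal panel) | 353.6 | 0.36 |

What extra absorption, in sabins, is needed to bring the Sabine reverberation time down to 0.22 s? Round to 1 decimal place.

Summing Sᵢαᵢ: 102.960 + 0.041 + 0.669 + 246.480 + 127.296 → A₁ = 477.446 sabins.
V = 1560 m³. Required absorption A₂ = 0.161 × 1560 / 0.22 = 1141.636 sabins.
Additional absorption ΔA = 1141.636 − 477.446 = 664.2 sabins.

664.2 sabins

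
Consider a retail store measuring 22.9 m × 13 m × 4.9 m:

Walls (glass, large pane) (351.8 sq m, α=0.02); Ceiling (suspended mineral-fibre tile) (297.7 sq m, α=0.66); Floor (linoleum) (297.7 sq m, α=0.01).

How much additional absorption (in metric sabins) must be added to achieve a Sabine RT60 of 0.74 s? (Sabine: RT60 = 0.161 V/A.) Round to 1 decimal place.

110.9 sabins

Equivalent absorption area: A₁ = 351.8*0.02 + 297.7*0.66 + 297.7*0.01 = 206.495 sq m.
V = 1458.73 m³. Required absorption A₂ = 0.161 × 1458.73 / 0.74 = 317.372 sabins.
Shortfall: 317.372 − 206.495 = 110.9 sabins.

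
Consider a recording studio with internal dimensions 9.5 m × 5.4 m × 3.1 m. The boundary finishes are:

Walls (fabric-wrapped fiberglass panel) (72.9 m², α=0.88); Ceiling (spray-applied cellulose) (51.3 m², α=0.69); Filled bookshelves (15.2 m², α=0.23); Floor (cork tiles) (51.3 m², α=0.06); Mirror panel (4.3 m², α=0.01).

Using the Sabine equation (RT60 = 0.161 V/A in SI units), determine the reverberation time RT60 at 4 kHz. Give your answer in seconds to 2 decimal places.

0.24 s

Summing Sᵢαᵢ: 64.152 + 35.397 + 3.496 + 3.078 + 0.043 → A = 106.166 sabins.
Room volume: 159.03 m³.
RT60 = 0.161 · V / A = 0.161 × 159.03 / 106.166 = 0.24 s.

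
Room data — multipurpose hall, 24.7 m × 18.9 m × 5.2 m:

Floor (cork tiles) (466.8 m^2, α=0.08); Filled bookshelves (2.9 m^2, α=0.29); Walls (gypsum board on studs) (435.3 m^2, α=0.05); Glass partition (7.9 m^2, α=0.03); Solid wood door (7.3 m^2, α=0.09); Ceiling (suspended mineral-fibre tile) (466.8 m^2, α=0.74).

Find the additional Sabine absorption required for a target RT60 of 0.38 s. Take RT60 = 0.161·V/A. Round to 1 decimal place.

622.2 sabins

A₁ = Σ Sᵢαᵢ = 466.8×0.08 + 2.9×0.29 + 435.3×0.05 + 7.9×0.03 + 7.3×0.09 + 466.8×0.74 = 406.276 sabins.
Target A₂ = 0.161·2427.516/0.38 = 1028.500 sabins (V = 2427.516 m³).
ΔA = A₂ − A₁ = 1028.500 − 406.276 = 622.2 sabins.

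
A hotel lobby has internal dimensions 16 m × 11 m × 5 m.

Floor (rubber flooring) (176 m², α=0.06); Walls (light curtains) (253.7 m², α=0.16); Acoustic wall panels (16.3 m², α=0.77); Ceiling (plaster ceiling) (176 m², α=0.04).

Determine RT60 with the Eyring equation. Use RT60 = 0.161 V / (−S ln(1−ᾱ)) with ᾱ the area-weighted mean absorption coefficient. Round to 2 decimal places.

1.89 seconds

Total surface area S = 176 + 253.7 + 16.3 + 176 = 622.0 m².
Absorption A = 176·0.06 + 253.7·0.16 + 16.3·0.77 + 176·0.04 = 70.743 sabins.
ᾱ = 70.743 / 622.0 = 0.1137.
Eyring denominator: −S ln(1−ᾱ) = 75.075.
V = 16 × 11 × 5 = 880 m³.
RT60 = 0.161 × 880 / 75.075 = 1.89 s.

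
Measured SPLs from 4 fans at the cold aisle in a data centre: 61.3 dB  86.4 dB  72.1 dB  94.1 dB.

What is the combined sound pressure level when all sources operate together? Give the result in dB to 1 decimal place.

94.8 dB

Converting to relative power and adding: 10^(61.3/10) + 10^(86.4/10) + 10^(72.1/10) + 10^(94.1/10) = 3.024e+09.
Combined level = 10 log₁₀(3.024e+09) = 94.8 dB.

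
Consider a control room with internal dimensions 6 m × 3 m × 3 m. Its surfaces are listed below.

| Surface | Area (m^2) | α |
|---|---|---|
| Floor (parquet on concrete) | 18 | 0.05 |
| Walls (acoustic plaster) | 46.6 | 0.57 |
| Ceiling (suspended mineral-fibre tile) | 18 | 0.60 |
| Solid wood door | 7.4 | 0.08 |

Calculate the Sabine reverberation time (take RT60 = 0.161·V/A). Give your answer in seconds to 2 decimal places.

0.22 s

Total absorption A = 18·0.05 + 46.6·0.57 + 18·0.60 + 7.4·0.08
  = 0.900 + 26.562 + 10.800 + 0.592 = 38.854 m^2 sabins.
Volume V = 6 × 3 × 3 = 54 m³.
T = 0.161 V/A = 0.161·54/38.854 = 0.22 s.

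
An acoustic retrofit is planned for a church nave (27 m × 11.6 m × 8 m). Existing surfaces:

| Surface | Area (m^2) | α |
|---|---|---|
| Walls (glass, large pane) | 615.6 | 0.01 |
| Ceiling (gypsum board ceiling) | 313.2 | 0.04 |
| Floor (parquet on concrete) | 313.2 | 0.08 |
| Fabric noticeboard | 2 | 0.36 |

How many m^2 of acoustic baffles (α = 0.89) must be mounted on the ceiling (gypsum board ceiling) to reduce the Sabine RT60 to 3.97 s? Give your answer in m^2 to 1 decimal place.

Equivalent absorption area: A₁ = 615.6·0.01 + 313.2·0.04 + 313.2·0.08 + 2·0.36 = 44.460 m^2.
V = 2505.6 m³. Target absorption A₂ = 0.161 × 2505.6 / 3.97 = 101.612 sabins.
Absorption to add: 101.612 − 44.460 = 57.152 sabins.
Each m^2 of panel replacing the ceiling (gypsum board ceiling) adds (0.89 − 0.04) = 0.85 sabins.
Panel area = 57.152 / 0.85 = 67.2 m^2.

67.2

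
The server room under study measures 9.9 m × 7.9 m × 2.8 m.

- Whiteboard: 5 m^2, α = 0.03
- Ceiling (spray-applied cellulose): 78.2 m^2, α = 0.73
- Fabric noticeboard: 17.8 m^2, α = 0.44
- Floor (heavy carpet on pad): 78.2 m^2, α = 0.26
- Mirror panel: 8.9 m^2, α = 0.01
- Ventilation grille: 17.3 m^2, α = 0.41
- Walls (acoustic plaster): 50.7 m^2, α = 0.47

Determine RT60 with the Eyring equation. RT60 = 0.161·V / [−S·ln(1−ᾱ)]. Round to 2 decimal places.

Total surface area S = 5 + 78.2 + 17.8 + 78.2 + 8.9 + 17.3 + 50.7 = 256.1 m^2.
Absorption A = 5·0.03 + 78.2·0.73 + 17.8·0.44 + 78.2·0.26 + 8.9·0.01 + 17.3·0.41 + 50.7·0.47 = 116.411 sabins.
Mean coefficient ᾱ = A/S = 0.4546.
Eyring denominator: −S ln(1−ᾱ) = 155.257.
V = 9.9 × 7.9 × 2.8 = 218.988 m³.
T = 0.161·V/[−S·ln(1−ᾱ)] = 0.161·218.988/155.257 = 0.23 s.

0.23 s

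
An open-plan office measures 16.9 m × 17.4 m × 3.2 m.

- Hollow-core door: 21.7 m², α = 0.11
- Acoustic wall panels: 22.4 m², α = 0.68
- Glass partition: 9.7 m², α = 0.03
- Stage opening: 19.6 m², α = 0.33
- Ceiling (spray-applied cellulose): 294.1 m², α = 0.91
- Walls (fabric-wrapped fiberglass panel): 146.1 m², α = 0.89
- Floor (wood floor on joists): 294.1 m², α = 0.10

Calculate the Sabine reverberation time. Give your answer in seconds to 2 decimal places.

Total absorption A = 21.7*0.11 + 22.4*0.68 + 9.7*0.03 + 19.6*0.33 + 294.1*0.91 + 146.1*0.89 + 294.1*0.10
  = 2.387 + 15.232 + 0.291 + 6.468 + 267.631 + 130.029 + 29.410 = 451.448 m² sabins.
V = 16.9·17.4·3.2 = 940.992 m³.
RT60 = 0.161 · V / A = 0.161 × 940.992 / 451.448 = 0.34 s.

0.34 sec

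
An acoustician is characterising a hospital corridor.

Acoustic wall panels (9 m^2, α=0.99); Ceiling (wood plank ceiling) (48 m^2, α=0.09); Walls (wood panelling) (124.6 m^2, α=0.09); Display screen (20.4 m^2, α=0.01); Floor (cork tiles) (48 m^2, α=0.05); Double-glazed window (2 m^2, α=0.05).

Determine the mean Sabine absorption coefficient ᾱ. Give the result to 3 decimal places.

0.108

S = Σ Sᵢ = 9 + 48 + 124.6 + 20.4 + 48 + 2 = 252.0 m^2.
Weighted sum Σ Sα = 27.148.
ᾱ = A/S = 0.108.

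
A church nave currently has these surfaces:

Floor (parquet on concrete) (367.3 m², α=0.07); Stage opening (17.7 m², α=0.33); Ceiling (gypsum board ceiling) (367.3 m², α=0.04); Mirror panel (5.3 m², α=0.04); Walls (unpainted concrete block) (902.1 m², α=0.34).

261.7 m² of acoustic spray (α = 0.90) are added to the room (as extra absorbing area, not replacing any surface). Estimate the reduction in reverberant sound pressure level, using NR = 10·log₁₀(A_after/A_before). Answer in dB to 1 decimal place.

Equivalent absorption area: A_before = 367.3×0.07 + 17.7×0.33 + 367.3×0.04 + 5.3×0.04 + 902.1×0.34 = 353.170 m².
Added absorption = 261.7 × 0.90 = 235.530 sabins.
A_after = 353.170 + 235.530 = 588.700 sabins.
NR = 10·log₁₀(588.700/353.170) = 2.2 dB.

2.2 dB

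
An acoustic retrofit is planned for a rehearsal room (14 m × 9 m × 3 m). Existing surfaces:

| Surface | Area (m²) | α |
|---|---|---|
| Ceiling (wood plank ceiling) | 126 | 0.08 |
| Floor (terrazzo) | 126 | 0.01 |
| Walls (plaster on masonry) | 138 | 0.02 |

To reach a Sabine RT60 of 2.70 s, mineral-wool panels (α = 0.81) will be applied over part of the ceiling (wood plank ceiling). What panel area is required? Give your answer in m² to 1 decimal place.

Total absorption A₁ = 126·0.08 + 126·0.01 + 138·0.02
  = 10.080 + 1.260 + 2.760 = 14.100 m² sabins.
V = 378 m³. Target absorption A₂ = 0.161 × 378 / 2.70 = 22.540 sabins.
Absorption to add: 22.540 − 14.100 = 8.440 sabins.
Each m² of panel replacing the ceiling (wood plank ceiling) adds (0.81 − 0.08) = 0.73 sabins.
Panel area = 8.440 / 0.73 = 11.6 m².

11.6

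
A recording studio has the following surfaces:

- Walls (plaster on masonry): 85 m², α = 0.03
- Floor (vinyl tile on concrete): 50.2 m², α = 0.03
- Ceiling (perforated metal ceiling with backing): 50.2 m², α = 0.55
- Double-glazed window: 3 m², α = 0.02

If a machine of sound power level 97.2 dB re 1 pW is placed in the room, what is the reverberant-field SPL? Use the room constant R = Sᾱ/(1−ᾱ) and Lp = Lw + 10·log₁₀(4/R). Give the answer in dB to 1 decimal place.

87.4 dB

Σ(Sᵢαᵢ) = 85·0.03 + 50.2·0.03 + 50.2·0.55 + 3·0.02 = 31.726; total area S = 188.4 m².
ᾱ = 0.1684, so room constant R = A/(1−ᾱ) = 38.151 m².
Lp = 97.2 + 10·log₁₀(4/38.151) = 97.2 + (-9.79) = 87.4 dB.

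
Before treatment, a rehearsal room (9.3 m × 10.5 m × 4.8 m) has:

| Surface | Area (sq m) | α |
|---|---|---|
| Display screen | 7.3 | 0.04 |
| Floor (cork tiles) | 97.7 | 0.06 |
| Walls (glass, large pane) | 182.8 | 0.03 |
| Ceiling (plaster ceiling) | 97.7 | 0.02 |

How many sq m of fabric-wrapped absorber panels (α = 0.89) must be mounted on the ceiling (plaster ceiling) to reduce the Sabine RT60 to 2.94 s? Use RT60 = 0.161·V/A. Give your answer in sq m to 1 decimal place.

13.9

Equivalent absorption area: A₁ = 7.3*0.04 + 97.7*0.06 + 182.8*0.03 + 97.7*0.02 = 13.592 sq m.
Required A₂ = 0.161·468.72/2.94 = 25.668 sabins.
ΔA needed = 25.668 − 13.592 = 12.076 sabins.
Net gain per sq m: Δα = 0.89 − 0.02 = 0.87.
Panel area = 12.076 / 0.87 = 13.9 sq m.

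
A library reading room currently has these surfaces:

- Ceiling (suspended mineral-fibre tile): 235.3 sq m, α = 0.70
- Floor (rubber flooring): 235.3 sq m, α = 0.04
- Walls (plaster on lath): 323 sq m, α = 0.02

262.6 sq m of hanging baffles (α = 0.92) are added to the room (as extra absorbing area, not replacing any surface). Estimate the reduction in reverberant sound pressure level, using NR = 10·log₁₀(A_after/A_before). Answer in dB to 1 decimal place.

3.7 dB

A_before = Σ Sᵢαᵢ = 235.3·0.70 + 235.3·0.04 + 323·0.02 = 180.582 sabins.
Added absorption = 262.6 × 0.92 = 241.592 sabins.
New total A_after = 422.174 sabins.
Reduction = 10 log₁₀(A_after/A_before) = 10 log₁₀(2.3379) = 3.7 dB.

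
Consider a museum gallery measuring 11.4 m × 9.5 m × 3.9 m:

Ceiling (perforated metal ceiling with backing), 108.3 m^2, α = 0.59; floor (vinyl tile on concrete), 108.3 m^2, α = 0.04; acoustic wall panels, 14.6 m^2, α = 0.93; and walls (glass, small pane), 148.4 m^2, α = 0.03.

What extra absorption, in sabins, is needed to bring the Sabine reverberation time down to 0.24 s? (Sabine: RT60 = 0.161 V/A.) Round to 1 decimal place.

A₁ = Σ Sᵢαᵢ = 108.3×0.59 + 108.3×0.04 + 14.6×0.93 + 148.4×0.03 = 86.259 sabins.
V = 422.37 m³. Required absorption A₂ = 0.161 × 422.37 / 0.24 = 283.340 sabins.
ΔA = A₂ − A₁ = 283.340 − 86.259 = 197.1 sabins.

197.1 sabins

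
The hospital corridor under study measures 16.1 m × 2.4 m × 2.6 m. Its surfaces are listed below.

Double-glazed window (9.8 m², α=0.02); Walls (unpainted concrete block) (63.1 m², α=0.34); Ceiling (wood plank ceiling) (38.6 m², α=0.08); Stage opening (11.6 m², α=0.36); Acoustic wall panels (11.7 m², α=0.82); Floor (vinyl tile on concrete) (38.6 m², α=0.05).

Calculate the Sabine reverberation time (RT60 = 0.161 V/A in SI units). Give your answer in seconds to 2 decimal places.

0.40 s

Equivalent absorption area: A = 9.8·0.02 + 63.1·0.34 + 38.6·0.08 + 11.6·0.36 + 11.7·0.82 + 38.6·0.05 = 40.438 m².
Volume V = 16.1 × 2.4 × 2.6 = 100.464 m³.
RT60 = 0.161 · V / A = 0.161 × 100.464 / 40.438 = 0.40 s.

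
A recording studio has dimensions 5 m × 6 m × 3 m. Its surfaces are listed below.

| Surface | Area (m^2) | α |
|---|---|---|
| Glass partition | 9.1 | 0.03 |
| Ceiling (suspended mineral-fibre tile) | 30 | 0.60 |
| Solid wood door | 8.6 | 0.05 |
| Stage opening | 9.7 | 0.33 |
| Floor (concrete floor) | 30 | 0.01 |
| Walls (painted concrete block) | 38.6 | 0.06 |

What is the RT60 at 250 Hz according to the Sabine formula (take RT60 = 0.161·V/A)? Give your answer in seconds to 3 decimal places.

0.591 s

A = Σ Sᵢαᵢ = 9.1×0.03 + 30×0.60 + 8.6×0.05 + 9.7×0.33 + 30×0.01 + 38.6×0.06 = 24.520 sabins.
V = 5·6·3 = 90 m³.
RT60 = 0.161 · V / A = 0.161 × 90 / 24.520 = 0.591 s.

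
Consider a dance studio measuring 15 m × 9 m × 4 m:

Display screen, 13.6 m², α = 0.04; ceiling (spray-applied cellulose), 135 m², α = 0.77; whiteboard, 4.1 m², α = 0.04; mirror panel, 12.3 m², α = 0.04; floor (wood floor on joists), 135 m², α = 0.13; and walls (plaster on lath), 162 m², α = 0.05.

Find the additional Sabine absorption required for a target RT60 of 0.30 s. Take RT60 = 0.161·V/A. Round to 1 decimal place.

Equivalent absorption area: A₁ = 13.6*0.04 + 135*0.77 + 4.1*0.04 + 12.3*0.04 + 135*0.13 + 162*0.05 = 130.800 m².
Target A₂ = 0.161·540/0.30 = 289.800 sabins (V = 540 m³).
ΔA = A₂ − A₁ = 289.800 − 130.800 = 159.0 sabins.

159.0 sabins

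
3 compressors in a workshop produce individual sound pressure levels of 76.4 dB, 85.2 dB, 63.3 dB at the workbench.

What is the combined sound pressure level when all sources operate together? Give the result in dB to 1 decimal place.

Converting to relative power and adding: 10^(76.4/10) + 10^(85.2/10) + 10^(63.3/10) = 3.769e+08.
Combined level = 10 log₁₀(3.769e+08) = 85.8 dB.

85.8 dB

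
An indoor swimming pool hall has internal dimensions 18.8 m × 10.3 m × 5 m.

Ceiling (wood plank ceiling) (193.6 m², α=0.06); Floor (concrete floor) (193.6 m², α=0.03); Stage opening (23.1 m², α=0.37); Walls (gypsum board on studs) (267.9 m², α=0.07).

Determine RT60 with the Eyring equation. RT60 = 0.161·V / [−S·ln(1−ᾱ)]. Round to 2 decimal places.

3.37 seconds

S = Σ Sᵢ = 678.2 m².
Absorption A = 193.6·0.06 + 193.6·0.03 + 23.1·0.37 + 267.9·0.07 = 44.724 sabins.
ᾱ = 44.724 / 678.2 = 0.0659.
−S·ln(1−ᾱ) = −678.2 × ln(1 − 0.0659) = 46.234.
V = 18.8 × 10.3 × 5 = 968.2 m³.
T = 0.161·V/[−S·ln(1−ᾱ)] = 0.161·968.2/46.234 = 3.37 s.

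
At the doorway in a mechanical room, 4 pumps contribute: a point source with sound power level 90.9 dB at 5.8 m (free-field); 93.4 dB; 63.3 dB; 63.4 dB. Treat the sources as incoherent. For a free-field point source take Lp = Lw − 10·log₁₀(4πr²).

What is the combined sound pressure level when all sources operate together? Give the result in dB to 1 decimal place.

Source at 5.8 m: Lp = 90.9 − 10·log₁₀(4π·5.8²) = 90.9 − 10·log₁₀(422.733) = 64.6 dB.
Sum in the linear (power) domain: Σ 10^(Lᵢ/10) = 10^(64.6/10) + 10^(93.4/10) + 10^(63.3/10) + 10^(63.4/10) = 2.195e+09.
Back to dB: 10·log₁₀ Σ = 93.4 dB.

93.4 dB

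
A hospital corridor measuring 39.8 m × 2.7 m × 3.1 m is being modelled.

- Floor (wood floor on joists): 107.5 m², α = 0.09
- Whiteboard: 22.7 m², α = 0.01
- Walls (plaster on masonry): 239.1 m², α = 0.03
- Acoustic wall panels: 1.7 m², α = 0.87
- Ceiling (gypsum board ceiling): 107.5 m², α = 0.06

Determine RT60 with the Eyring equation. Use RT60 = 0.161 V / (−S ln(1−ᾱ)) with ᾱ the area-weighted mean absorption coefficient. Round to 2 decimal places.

2.09 s

S = Σ Sᵢ = 478.5 m².
Absorption A = 107.5·0.09 + 22.7·0.01 + 239.1·0.03 + 1.7·0.87 + 107.5·0.06 = 25.004 sabins.
Mean coefficient ᾱ = A/S = 0.0523.
Eyring denominator: −S ln(1−ᾱ) = 25.704.
V = 39.8 × 2.7 × 3.1 = 333.126 m³.
RT60 = 0.161 × 333.126 / 25.704 = 2.09 s.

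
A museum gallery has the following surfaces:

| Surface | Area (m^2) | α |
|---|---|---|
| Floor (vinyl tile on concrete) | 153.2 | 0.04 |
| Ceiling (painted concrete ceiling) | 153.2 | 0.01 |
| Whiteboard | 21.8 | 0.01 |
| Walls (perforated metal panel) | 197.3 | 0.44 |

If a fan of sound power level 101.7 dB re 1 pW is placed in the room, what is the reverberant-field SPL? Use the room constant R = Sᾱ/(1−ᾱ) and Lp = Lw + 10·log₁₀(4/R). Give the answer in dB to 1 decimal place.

A = 94.690 sabins; S = 525.5 m^2.
ᾱ = 94.690/525.5 = 0.1802; R = Sᾱ/(1−ᾱ) = 94.690/(1−0.1802) = 115.504 m^2.
Lp = 101.7 + 10·log₁₀(4/115.504) = 101.7 + (-14.61) = 87.1 dB.

87.1 dB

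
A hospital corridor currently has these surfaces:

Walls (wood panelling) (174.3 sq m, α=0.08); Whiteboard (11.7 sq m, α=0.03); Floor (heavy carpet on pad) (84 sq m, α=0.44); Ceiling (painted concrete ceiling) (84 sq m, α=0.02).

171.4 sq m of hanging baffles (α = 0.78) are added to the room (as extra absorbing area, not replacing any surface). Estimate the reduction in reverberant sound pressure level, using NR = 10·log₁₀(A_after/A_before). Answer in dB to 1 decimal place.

5.5 dB

A_before = Σ Sᵢαᵢ = 174.3×0.08 + 11.7×0.03 + 84×0.44 + 84×0.02 = 52.935 sabins.
Treatment contributes 171.4·0.78 = 133.692 sabins.
New total A_after = 186.627 sabins.
NR = 10·log₁₀(186.627/52.935) = 5.5 dB.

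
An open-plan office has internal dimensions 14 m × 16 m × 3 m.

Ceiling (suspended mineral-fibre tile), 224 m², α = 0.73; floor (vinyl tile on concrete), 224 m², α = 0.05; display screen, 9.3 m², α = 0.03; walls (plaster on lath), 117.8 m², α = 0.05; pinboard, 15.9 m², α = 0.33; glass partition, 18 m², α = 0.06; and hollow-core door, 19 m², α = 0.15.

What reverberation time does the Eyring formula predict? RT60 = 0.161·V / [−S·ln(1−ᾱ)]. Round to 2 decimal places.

S = Σ Sᵢ = 628.0 m².
Absorption A = 224·0.73 + 224·0.05 + 9.3·0.03 + 117.8·0.05 + 15.9·0.33 + 18·0.06 + 19·0.15 = 190.066 sabins.
Mean coefficient ᾱ = A/S = 0.3027.
−S·ln(1−ᾱ) = −628.0 × ln(1 − 0.3027) = 226.419.
V = 14 × 16 × 3 = 672 m³.
RT60 = 0.161 × 672 / 226.419 = 0.48 s.

0.48 sec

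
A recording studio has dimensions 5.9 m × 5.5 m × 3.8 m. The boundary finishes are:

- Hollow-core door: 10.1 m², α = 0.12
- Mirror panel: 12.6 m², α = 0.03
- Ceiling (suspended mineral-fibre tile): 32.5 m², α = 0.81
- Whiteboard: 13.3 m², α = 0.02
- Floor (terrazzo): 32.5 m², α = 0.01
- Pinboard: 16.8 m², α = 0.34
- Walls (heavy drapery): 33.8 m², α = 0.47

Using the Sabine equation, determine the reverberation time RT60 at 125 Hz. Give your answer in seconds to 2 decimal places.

Equivalent absorption area: A = 10.1×0.12 + 12.6×0.03 + 32.5×0.81 + 13.3×0.02 + 32.5×0.01 + 16.8×0.34 + 33.8×0.47 = 50.104 m².
V = 5.9·5.5·3.8 = 123.31 m³.
RT60 = 0.161 · V / A = 0.161 × 123.31 / 50.104 = 0.40 s.

0.40 s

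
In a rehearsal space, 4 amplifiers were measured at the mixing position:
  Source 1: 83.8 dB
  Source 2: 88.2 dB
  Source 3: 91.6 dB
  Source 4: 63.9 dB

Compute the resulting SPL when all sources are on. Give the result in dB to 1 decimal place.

Σ 10^(Lᵢ/10) = 2.348e+09.
L_total = 10·log₁₀(2.348e+09) = 93.7 dB.

93.7 dB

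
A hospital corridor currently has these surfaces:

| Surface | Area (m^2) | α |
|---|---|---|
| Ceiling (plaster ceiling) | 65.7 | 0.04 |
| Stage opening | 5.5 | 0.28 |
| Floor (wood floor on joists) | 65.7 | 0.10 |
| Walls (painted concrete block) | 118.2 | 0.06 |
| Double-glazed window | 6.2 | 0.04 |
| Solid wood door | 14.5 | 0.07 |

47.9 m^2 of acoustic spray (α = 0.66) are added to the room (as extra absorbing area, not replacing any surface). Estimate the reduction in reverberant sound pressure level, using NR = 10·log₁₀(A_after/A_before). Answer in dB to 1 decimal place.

4.2 dB

A_before = Σ Sᵢαᵢ = 65.7*0.04 + 5.5*0.28 + 65.7*0.10 + 118.2*0.06 + 6.2*0.04 + 14.5*0.07 = 19.093 sabins.
Treatment contributes 47.9·0.66 = 31.614 sabins.
New total A_after = 50.707 sabins.
Reduction = 10 log₁₀(A_after/A_before) = 10 log₁₀(2.6558) = 4.2 dB.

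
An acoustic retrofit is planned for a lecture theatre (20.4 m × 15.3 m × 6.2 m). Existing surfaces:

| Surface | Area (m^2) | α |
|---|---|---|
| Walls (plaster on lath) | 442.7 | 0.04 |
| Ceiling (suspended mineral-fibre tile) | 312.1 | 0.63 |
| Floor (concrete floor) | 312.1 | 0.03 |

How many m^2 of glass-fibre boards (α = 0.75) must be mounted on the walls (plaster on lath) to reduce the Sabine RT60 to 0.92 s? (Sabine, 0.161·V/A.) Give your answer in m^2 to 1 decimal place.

Equivalent absorption area: A₁ = 442.7×0.04 + 312.1×0.63 + 312.1×0.03 = 223.694 m^2.
V = 1935.144 m³. Target absorption A₂ = 0.161 × 1935.144 / 0.92 = 338.650 sabins.
Absorption to add: 338.650 − 223.694 = 114.956 sabins.
Net gain per m^2: Δα = 0.75 − 0.04 = 0.71.
Area = ΔA/Δα = 114.956/0.71 = 161.9 m^2.

161.9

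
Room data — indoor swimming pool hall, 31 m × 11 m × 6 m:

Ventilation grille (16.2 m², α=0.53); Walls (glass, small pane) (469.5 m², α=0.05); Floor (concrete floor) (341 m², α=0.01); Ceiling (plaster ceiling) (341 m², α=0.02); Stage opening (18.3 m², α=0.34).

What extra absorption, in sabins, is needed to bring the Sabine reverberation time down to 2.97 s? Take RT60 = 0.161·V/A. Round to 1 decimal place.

62.4 sabins

Summing Sᵢαᵢ: 8.586 + 23.475 + 3.410 + 6.820 + 6.222 → A₁ = 48.513 sabins.
For T = 2.97 s, need A₂ = 0.161·V/T = 0.161·2046/2.97 = 110.911 sabins.
ΔA = A₂ − A₁ = 110.911 − 48.513 = 62.4 sabins.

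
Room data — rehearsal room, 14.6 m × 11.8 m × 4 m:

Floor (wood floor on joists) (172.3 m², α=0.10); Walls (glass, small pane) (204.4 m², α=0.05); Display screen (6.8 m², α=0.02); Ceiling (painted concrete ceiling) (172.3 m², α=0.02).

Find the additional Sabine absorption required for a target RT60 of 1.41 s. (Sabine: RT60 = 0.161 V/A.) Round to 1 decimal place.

47.7 sabins

Total absorption A₁ = 172.3·0.10 + 204.4·0.05 + 6.8·0.02 + 172.3·0.02
  = 17.230 + 10.220 + 0.136 + 3.446 = 31.032 m² sabins.
V = 689.12 m³. Required absorption A₂ = 0.161 × 689.12 / 1.41 = 78.687 sabins.
Shortfall: 78.687 − 31.032 = 47.7 sabins.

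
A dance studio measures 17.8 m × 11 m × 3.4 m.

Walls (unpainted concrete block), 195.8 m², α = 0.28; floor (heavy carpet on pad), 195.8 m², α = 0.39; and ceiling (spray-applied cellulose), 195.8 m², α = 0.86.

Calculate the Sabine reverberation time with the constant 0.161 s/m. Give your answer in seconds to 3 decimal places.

0.358 sec

Equivalent absorption area: A = 195.8·0.28 + 195.8·0.39 + 195.8·0.86 = 299.574 m².
V = 17.8·11·3.4 = 665.72 m³.
RT60 = 0.161 · V / A = 0.161 × 665.72 / 299.574 = 0.358 s.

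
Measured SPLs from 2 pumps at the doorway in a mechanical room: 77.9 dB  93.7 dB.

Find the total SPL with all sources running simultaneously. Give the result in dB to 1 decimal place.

Σ 10^(Lᵢ/10) = 2.406e+09.
Back to dB: 10·log₁₀ Σ = 93.8 dB.

93.8 dB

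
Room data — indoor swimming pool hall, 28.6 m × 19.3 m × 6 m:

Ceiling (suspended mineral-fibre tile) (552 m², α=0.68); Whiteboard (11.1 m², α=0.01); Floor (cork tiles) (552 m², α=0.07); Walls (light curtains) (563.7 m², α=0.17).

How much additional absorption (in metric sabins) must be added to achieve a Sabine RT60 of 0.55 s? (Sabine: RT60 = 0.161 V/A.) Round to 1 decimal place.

459.5 sabins

A₁ = Σ Sᵢαᵢ = 552·0.68 + 11.1·0.01 + 552·0.07 + 563.7·0.17 = 509.940 sabins.
V = 3311.88 m³. Required absorption A₂ = 0.161 × 3311.88 / 0.55 = 969.478 sabins.
Shortfall: 969.478 − 509.940 = 459.5 sabins.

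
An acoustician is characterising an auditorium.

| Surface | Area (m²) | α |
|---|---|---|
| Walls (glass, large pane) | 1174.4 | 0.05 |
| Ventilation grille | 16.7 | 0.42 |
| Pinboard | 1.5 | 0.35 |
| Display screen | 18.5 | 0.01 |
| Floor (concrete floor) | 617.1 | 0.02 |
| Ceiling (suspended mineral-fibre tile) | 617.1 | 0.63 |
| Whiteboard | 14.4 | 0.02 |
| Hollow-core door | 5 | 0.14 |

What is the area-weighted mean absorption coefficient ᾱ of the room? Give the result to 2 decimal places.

0.19

S = Σ Sᵢ = 1174.4 + 16.7 + 1.5 + 18.5 + 617.1 + 617.1 + 14.4 + 5 = 2464.7 m².
A = 1174.4×0.05 + 16.7×0.42 + 1.5×0.35 + 18.5×0.01 + 617.1×0.02 + 617.1×0.63 + 14.4×0.02 + 5×0.14 = 468.547 sabins.
ᾱ = A/S = 0.19.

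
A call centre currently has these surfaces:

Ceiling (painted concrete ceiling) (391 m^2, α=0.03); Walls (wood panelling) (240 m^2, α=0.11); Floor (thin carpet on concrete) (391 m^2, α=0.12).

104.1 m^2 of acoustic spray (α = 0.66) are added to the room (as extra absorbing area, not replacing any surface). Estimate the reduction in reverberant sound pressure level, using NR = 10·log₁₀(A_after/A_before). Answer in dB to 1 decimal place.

Total absorption A_before = 391×0.03 + 240×0.11 + 391×0.12
  = 11.730 + 26.400 + 46.920 = 85.050 m^2 sabins.
Treatment contributes 104.1·0.66 = 68.706 sabins.
A_after = 85.050 + 68.706 = 153.756 sabins.
Reduction = 10 log₁₀(A_after/A_before) = 10 log₁₀(1.8078) = 2.6 dB.

2.6 dB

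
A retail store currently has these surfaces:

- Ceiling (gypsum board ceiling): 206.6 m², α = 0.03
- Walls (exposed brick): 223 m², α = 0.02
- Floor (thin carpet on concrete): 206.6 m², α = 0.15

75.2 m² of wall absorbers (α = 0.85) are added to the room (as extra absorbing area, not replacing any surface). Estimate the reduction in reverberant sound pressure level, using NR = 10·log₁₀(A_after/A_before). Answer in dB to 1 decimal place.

4.0 dB

Equivalent absorption area: A_before = 206.6·0.03 + 223·0.02 + 206.6·0.15 = 41.648 m².
Treatment contributes 75.2·0.85 = 63.920 sabins.
A_after = 41.648 + 63.920 = 105.568 sabins.
Reduction = 10 log₁₀(A_after/A_before) = 10 log₁₀(2.5348) = 4.0 dB.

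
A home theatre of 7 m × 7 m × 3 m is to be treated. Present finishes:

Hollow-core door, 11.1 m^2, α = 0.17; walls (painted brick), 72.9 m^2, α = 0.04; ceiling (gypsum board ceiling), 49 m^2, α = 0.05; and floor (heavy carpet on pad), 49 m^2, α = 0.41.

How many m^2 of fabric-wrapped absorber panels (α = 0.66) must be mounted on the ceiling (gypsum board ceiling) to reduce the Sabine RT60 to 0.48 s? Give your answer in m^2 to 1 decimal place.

36.0

Summing Sᵢαᵢ: 1.887 + 2.916 + 2.450 + 20.090 → A₁ = 27.343 sabins.
Required A₂ = 0.161·147/0.48 = 49.306 sabins.
ΔA needed = 49.306 − 27.343 = 21.963 sabins.
Each m^2 of panel replacing the ceiling (gypsum board ceiling) adds (0.66 − 0.05) = 0.61 sabins.
Panel area = 21.963 / 0.61 = 36.0 m^2.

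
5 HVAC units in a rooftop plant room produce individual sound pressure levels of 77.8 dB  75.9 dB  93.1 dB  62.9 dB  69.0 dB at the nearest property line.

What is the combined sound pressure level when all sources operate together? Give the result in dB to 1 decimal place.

Converting to relative power and adding: 10^(77.8/10) + 10^(75.9/10) + 10^(93.1/10) + 10^(62.9/10) + 10^(69.0/10) = 2.151e+09.
Combined level = 10 log₁₀(2.151e+09) = 93.3 dB.

93.3 dB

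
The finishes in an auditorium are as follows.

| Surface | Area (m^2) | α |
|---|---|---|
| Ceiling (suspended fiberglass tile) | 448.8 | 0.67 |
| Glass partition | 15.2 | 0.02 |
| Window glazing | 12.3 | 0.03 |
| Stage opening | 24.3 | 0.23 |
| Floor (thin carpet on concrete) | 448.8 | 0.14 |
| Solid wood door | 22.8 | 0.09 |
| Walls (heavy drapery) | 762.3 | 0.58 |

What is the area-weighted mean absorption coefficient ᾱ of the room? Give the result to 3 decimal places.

0.469

Total surface area S = 1734.5 m^2.
Σ(Sᵢαᵢ) = 448.8·0.67 + 15.2·0.02 + 12.3·0.03 + 24.3·0.23 + 448.8·0.14 + 22.8·0.09 + 762.3·0.58 = 813.976.
ᾱ = A/S = 0.469.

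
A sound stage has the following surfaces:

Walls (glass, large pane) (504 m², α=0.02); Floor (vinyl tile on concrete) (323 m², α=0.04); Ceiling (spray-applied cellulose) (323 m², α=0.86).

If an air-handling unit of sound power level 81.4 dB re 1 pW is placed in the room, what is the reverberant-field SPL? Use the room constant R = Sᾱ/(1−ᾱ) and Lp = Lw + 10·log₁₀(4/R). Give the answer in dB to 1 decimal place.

61.3 dB

A = 300.780 sabins; S = 1150.0 m².
ᾱ = 0.2615, so room constant R = A/(1−ᾱ) = 407.285 m².
Lp = 81.4 + 10·log₁₀(4/407.285) = 81.4 + (-20.08) = 61.3 dB.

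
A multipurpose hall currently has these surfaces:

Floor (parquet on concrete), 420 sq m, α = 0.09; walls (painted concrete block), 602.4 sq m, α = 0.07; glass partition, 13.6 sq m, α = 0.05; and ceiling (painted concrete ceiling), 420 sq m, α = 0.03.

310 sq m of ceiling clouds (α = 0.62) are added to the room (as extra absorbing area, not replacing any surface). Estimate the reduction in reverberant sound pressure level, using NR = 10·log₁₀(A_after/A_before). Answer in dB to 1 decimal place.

A_before = Σ Sᵢαᵢ = 420×0.09 + 602.4×0.07 + 13.6×0.05 + 420×0.03 = 93.248 sabins.
Treatment contributes 310·0.62 = 192.200 sabins.
A_after = 93.248 + 192.200 = 285.448 sabins.
Reduction = 10 log₁₀(A_after/A_before) = 10 log₁₀(3.0612) = 4.9 dB.

4.9 dB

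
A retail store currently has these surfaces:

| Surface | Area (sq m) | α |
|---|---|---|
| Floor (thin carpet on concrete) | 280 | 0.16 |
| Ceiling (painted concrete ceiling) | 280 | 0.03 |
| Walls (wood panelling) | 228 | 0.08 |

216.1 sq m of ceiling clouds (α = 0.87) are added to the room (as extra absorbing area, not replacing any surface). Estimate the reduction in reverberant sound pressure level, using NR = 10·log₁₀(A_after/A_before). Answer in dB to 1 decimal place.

Summing Sᵢαᵢ: 44.800 + 8.400 + 18.240 → A_before = 71.440 sabins.
Added absorption = 216.1 × 0.87 = 188.007 sabins.
A_after = 71.440 + 188.007 = 259.447 sabins.
NR = 10·log₁₀(259.447/71.440) = 5.6 dB.

5.6 dB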